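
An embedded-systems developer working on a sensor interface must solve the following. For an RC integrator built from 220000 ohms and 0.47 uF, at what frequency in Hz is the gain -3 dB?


Cutoff frequency of a first-order RC filter:
fc = 1 / (2 * pi * R * C)
C = 0.47 uF = 4.7e-07 F
fc = 1 / (2 * pi * 220000 * 4.7e-07)
   = 1 / 0.64968136076237
   = 1.539216 Hz

1.539216 Hz


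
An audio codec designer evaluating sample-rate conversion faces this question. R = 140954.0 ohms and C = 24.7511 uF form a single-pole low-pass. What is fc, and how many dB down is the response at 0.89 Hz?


Step 1 — cutoff frequency:
fc = 1 / (2*pi*R*C)
C = 24.7511 uF = 2.47511e-05 F
fc = 1 / (2*pi*140954.0*2.47511e-05)
   = 0.0456193 Hz

Step 2 — magnitude at f = 0.89 Hz:
|H(f)| = 1 / sqrt(1 + (f/fc)^2)
f/fc = 0.89 / 0.0456193 = 19.509287
|H| = 1 / sqrt(1 + 380.612279) = 0.0511904
|H|_dB = 20*log10(0.0511904) = -25.82 dB

fc = 0.0456193 Hz; |H(0.89 Hz)| = -25.82 dB


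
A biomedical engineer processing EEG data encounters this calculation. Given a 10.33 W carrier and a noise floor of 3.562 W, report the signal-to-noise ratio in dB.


SNR in decibels:
SNR = 10 * log10(Ps / Pn)
    = 10 * log10(10.33 / 3.562)
    = 10 * log10(2.9001)
    = 10 * 0.4624
    = 4.62 dB

4.62 dB


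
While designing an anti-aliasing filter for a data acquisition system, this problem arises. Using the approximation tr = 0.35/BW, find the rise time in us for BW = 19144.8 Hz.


Rise time from bandwidth relationship:
tr = 0.35 / BW
   = 0.35 / 19144.8
   = 1.828172663e-05 s
   = 18.2817 us

18.2817 us


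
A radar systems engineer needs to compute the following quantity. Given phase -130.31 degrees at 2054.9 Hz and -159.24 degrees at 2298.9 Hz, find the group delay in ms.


Group delay from phase difference:
tau = -d(phi)/d(omega)
d(phi) = -28.93 deg = -0.504924 rad
d(omega) = 2*pi*(2298.9 - 2054.9) = 1533.0972 rad/s
tau = -(-0.504924) / 1533.0972
    = 0.3293 ms

0.3293 ms


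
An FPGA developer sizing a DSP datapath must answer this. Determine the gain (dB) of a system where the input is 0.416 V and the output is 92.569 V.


Voltage gain in dB:
G = 20 * log10(Vout / Vin)
  = 20 * log10(92.569 / 0.416)
  = 20 * log10(222.521635)
  = 20 * 2.347372
  = 46.95 dB

46.95 dB


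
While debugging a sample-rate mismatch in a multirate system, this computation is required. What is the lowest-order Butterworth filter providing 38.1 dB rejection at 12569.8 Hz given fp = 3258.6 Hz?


Butterworth filter order formula:
n = log10(10^(A/10) - 1) / (2 * log10(f_stop/f_pass))
10^(38.1/10) - 1 = 6455.5423
f_stop/f_pass = 12569.8 / 3258.6 = 3.8574
n = 3.2491 -> ceil = 4

4


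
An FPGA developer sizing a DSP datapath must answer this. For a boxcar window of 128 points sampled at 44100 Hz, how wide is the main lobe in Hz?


Main lobe width for a rectangular window:
Width = 2 * fs / N
      = 2 * 44100 / 128
      = 88200 / 128
      = 689.062 Hz

689.062 Hz


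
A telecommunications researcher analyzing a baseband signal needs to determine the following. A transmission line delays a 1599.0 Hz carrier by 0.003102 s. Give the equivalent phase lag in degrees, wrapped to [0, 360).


Phase shift from frequency and time delay:
phi = 360 * f * t_delay
    = 360 * 1599.0 * 0.003102
    = 1785.64 degrees
    mod 360 = 345.64 degrees

345.64 degrees


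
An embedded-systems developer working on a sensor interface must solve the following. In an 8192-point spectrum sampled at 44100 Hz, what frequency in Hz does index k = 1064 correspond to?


Frequency of DFT bin k:
f_k = k * fs / N
    = 1064 * 44100 / 8192
    = 46922400 / 8192
    = 5727.832 Hz

5727.832 Hz


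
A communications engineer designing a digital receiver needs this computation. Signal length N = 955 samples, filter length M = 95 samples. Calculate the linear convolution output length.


Linear convolution output length:
L = N + M - 1
  = 955 + 95 - 1
  = 1049 samples

1049


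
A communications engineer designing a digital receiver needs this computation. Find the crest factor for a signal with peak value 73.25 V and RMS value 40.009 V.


Crest factor is the ratio of peak to RMS:
CF = V_peak / V_rms
   = 73.25 / 40.009
   = 1.8308

1.8308


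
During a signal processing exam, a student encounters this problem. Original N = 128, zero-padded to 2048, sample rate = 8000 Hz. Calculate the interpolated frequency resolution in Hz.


Frequency resolution after zero-padding:
N_padded = 128 * 16 = 2048
df = fs / N_padded
   = 8000 / 2048
   = 3.9062 Hz

3.9062 Hz


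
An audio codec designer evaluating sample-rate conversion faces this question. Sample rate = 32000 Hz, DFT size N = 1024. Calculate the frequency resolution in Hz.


DFT frequency resolution:
df = fs / N
   = 32000 / 1024
   = 31.25 Hz

31.25 Hz


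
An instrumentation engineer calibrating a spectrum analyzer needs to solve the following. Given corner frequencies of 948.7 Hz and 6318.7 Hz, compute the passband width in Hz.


Bandwidth is the difference of -3dB frequencies:
BW = f_high - f_low
   = 6318.7 - 948.7
   = 5370.0 Hz

5370.0 Hz


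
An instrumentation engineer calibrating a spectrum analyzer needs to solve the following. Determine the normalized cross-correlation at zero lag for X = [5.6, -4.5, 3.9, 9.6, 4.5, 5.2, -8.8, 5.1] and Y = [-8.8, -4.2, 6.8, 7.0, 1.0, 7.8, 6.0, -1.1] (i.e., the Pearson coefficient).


Pearson correlation coefficient (population):
r = cov(X,Y) / (std(X) * std(Y))
Mean X = 2.575, Mean Y = 1.8125
Cov(X,Y) = 1.581563
Std(X) = 5.664307, Std(Y) = 5.73464
r = 0.0487

0.0487


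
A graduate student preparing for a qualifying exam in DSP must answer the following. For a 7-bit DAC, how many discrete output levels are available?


Number of quantization levels = 2^N
= 2^7
= 128

128


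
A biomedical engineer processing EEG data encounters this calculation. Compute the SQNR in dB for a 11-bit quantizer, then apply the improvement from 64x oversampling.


Step 1 — baseline SQNR at Nyquist:
SQNR_base = 6.02*N + 1.76
          = 6.02*11 + 1.76
          = 67.98 dB

Step 2 — oversampling processing gain:
G = 10*log10(OSR) = 10*log10(64) = 18.06 dB

Step 3 — total:
SQNR_total = 67.98 + 18.06 = 86.04 dB

Base SQNR = 67.98 dB; oversampled SQNR = 86.04 dB


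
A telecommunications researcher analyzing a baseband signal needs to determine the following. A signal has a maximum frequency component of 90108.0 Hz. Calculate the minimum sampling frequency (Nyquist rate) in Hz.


The Nyquist rate is twice the maximum frequency component.
fs_min = 2 * fmax
      = 2 * 90108.0
      = 180216.0 Hz

180216.0


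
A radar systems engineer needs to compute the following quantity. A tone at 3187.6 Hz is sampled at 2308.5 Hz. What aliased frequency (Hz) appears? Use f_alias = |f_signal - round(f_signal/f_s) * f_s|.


Compute the nearest integer multiple of fs to the signal:
n = round(3187.6 / 2308.5) = 1
f_alias = |3187.6 - 1 * 2308.5|
        = |3187.6 - 2308.5|
        = 879.1 Hz

879.1


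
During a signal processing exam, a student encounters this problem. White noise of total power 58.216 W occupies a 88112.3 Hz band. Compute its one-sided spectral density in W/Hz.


Power spectral density:
PSD = P / BW
    = 58.216 / 88112.3
    = 0.0006607 W/Hz

0.0006607 W/Hz


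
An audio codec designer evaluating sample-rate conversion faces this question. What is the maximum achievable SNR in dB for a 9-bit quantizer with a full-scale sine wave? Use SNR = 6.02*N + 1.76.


Theoretical SNR for a full-scale sinusoid:
SNR = 6.02 * N + 1.76
    = 6.02 * 9 + 1.76
    = 54.18 + 1.76
    = 55.94 dB

55.94 dB


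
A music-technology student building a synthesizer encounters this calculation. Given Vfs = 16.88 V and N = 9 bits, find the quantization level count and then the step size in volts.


Step 1 — number of quantization levels:
L = 2^N = 2^9 = 512

Step 2 — LSB step size:
delta = Vfs / L
      = 16.88 / 512
      = 0.03296875 V

Levels = 512; step size = 0.03296875 V


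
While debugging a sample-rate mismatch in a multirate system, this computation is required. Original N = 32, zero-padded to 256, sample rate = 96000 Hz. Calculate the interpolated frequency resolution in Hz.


Frequency resolution after zero-padding:
N_padded = 32 * 8 = 256
df = fs / N_padded
   = 96000 / 256
   = 375.0 Hz

375.0 Hz


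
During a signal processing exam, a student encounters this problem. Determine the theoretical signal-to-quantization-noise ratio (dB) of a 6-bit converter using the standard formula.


Theoretical SNR for a full-scale sinusoid:
SNR = 6.02 * N + 1.76
    = 6.02 * 6 + 1.76
    = 36.12 + 1.76
    = 37.88 dB

37.88 dB


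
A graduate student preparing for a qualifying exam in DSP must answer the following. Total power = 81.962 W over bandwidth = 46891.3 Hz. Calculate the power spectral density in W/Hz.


Power spectral density:
PSD = P / BW
    = 81.962 / 46891.3
    = 0.00174791 W/Hz

0.00174791 W/Hz


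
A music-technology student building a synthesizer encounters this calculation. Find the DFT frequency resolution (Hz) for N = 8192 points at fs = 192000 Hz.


DFT frequency resolution:
df = fs / N
   = 192000 / 8192
   = 23.4375 Hz

23.4375 Hz


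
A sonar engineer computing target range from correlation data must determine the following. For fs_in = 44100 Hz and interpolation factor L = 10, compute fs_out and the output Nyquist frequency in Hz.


Step 1 — output sample rate after interpolation by L:
fs_out = L * fs_in = 10 * 44100 = 441000 Hz

Step 2 — Nyquist frequency of the output stream:
f_Nyq = fs_out / 2 = 441000 / 2 = 220500.0 Hz

fs_out = 441000 Hz; f_Nyquist = 220500.0 Hz


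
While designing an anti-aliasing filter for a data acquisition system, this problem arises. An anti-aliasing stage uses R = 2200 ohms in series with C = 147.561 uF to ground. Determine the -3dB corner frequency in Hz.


Cutoff frequency of a first-order RC filter:
fc = 1 / (2 * pi * R * C)
C = 147.561 uF = 0.000147561 F
fc = 1 / (2 * pi * 2200 * 0.000147561)
   = 1 / 2.039736835648
   = 0.490259 Hz

0.490259 Hz


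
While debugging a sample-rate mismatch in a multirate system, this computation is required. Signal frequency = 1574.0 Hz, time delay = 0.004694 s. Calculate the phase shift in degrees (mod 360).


Phase shift from frequency and time delay:
phi = 360 * f * t_delay
    = 360 * 1574.0 * 0.004694
    = 2659.81 degrees
    mod 360 = 139.81 degrees

139.81 degrees


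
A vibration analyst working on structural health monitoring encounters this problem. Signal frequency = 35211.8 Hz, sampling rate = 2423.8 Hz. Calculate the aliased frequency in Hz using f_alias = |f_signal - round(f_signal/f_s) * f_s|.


Compute the nearest integer multiple of fs to the signal:
n = round(35211.8 / 2423.8) = 15
f_alias = |35211.8 - 15 * 2423.8|
        = |35211.8 - 36357.0|
        = 1145.2 Hz

1145.2


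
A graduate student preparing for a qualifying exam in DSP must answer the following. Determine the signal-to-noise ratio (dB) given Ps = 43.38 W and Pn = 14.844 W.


SNR in decibels:
SNR = 10 * log10(Ps / Pn)
    = 10 * log10(43.38 / 14.844)
    = 10 * log10(2.9224)
    = 10 * 0.4657
    = 4.66 dB

4.66 dB


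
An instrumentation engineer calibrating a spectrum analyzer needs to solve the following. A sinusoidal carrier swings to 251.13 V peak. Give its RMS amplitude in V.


RMS voltage for a sinusoidal waveform:
V_rms = V_peak / sqrt(2)
      = 251.13 / 1.414214
      = 177.576 V

177.576 V


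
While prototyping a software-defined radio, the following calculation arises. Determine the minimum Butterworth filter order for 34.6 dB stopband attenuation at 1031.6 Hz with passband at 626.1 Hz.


Butterworth filter order formula:
n = log10(10^(A/10) - 1) / (2 * log10(f_stop/f_pass))
10^(34.6/10) - 1 = 2883.0315
f_stop/f_pass = 1031.6 / 626.1 = 1.6477
n = 7.9769 -> ceil = 8

8


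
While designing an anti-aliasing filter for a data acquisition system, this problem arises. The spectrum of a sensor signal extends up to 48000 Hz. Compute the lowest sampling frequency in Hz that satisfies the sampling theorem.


The Nyquist rate is twice the maximum frequency component.
fs_min = 2 * fmax
      = 2 * 48000
      = 96000 Hz

96000


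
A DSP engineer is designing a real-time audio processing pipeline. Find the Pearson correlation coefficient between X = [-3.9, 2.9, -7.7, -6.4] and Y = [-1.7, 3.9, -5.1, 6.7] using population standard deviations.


Pearson correlation coefficient (population):
r = cov(X,Y) / (std(X) * std(Y))
Mean X = -3.775, Mean Y = 0.95
Cov(X,Y) = 7.16875
Std(X) = 4.088628, Std(Y) = 4.620335
r = 0.3795

0.3795


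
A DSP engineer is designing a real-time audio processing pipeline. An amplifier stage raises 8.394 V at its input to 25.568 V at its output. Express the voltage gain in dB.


Voltage gain in dB:
G = 20 * log10(Vout / Vin)
  = 20 * log10(25.568 / 8.394)
  = 20 * log10(3.045985)
  = 20 * 0.483728
  = 9.67 dB

9.67 dB


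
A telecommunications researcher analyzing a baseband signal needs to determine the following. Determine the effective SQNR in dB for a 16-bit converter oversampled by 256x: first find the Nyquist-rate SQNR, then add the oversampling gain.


Step 1 — baseline SQNR at Nyquist:
SQNR_base = 6.02*N + 1.76
          = 6.02*16 + 1.76
          = 98.08 dB

Step 2 — oversampling processing gain:
G = 10*log10(OSR) = 10*log10(256) = 24.08 dB

Step 3 — total:
SQNR_total = 98.08 + 24.08 = 122.16 dB

Base SQNR = 98.08 dB; oversampled SQNR = 122.16 dB


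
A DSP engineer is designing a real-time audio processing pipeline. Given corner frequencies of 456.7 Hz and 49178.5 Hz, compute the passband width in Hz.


Bandwidth is the difference of -3dB frequencies:
BW = f_high - f_low
   = 49178.5 - 456.7
   = 48721.8 Hz

48721.8 Hz


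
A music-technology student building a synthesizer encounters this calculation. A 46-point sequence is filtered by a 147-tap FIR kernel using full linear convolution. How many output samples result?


Linear convolution output length:
L = N + M - 1
  = 46 + 147 - 1
  = 192 samples

192


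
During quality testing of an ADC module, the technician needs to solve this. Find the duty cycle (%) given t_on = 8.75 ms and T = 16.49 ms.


Duty cycle as a percentage:
DC = (t_on / T) * 100
   = (8.75 / 16.49) * 100
   = 0.530625 * 100
   = 53.06 %

53.06 %


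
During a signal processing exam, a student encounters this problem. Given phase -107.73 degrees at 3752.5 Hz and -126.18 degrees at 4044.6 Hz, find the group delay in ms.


Group delay from phase difference:
tau = -d(phi)/d(omega)
d(phi) = -18.45 deg = -0.322013 rad
d(omega) = 2*pi*(4044.6 - 3752.5) = 1835.3184 rad/s
tau = -(-0.322013) / 1835.3184
    = 0.1755 ms

0.1755 ms


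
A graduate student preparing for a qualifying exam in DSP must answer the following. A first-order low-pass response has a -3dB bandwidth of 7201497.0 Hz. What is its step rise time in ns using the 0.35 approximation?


Rise time from bandwidth relationship:
tr = 0.35 / BW
   = 0.35 / 7201497.0
   = 4.860100615e-08 s
   = 48.601 ns

48.601 ns


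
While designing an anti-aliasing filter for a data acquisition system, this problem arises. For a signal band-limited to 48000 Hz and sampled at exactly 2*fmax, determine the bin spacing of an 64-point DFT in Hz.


Step 1 — Nyquist sampling rate:
fs = 2 * fmax = 2 * 48000 = 96000 Hz

Step 2 — DFT bin spacing:
df = fs / N = 96000 / 64 = 1500.0 Hz

1500.0 Hz


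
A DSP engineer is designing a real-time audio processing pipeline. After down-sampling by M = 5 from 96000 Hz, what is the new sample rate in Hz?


Decimation reduces the sample rate:
fs_out = fs_in / M
       = 96000 / 5
       = 19200.0 Hz

19200.0 Hz


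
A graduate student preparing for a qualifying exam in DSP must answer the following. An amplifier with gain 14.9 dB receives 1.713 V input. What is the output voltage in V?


Output voltage from dB gain:
V_out = V_in * 10^(gain_dB / 20)
      = 1.713 * 10^(14.9 / 20)
      = 1.713 * 5.559043
      = 9.5226 V

9.5226 V


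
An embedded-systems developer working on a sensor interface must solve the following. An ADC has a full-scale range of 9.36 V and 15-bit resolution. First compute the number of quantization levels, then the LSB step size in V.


Step 1 — number of quantization levels:
L = 2^N = 2^15 = 32768

Step 2 — LSB step size:
delta = Vfs / L
      = 9.36 / 32768
      = 0.00028564 V

Levels = 32768; step size = 0.00028564 V


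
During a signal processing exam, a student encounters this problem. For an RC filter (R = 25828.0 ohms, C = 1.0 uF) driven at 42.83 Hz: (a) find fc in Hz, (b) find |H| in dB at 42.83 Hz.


Step 1 — cutoff frequency:
fc = 1 / (2*pi*R*C)
C = 1.0 uF = 1e-06 F
fc = 1 / (2*pi*25828.0*1e-06)
   = 6.16211 Hz

Step 2 — magnitude at f = 42.83 Hz:
|H(f)| = 1 / sqrt(1 + (f/fc)^2)
f/fc = 42.83 / 6.16211 = 6.950541
|H| = 1 / sqrt(1 + 48.31002) = 0.1424074
|H|_dB = 20*log10(0.1424074) = -16.93 dB

fc = 6.16211 Hz; |H(42.83 Hz)| = -16.93 dB


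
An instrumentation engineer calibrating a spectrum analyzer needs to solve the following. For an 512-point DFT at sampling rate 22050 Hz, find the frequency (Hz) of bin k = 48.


Frequency of DFT bin k:
f_k = k * fs / N
    = 48 * 22050 / 512
    = 1058400 / 512
    = 2067.188 Hz

2067.188 Hz


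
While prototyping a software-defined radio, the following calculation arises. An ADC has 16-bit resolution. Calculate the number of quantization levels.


Number of quantization levels = 2^N
= 2^16
= 65536

65536


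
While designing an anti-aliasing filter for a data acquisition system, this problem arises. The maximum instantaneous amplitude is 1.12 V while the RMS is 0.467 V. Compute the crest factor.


Crest factor is the ratio of peak to RMS:
CF = V_peak / V_rms
   = 1.12 / 0.467
   = 2.3983

2.3983


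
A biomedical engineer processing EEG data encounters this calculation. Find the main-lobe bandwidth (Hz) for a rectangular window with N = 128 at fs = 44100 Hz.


Main lobe width for a rectangular window:
Width = 2 * fs / N
      = 2 * 44100 / 128
      = 88200 / 128
      = 689.062 Hz

689.062 Hz


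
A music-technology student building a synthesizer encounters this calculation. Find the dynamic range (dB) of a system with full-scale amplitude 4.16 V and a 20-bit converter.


Dynamic range from full-scale to LSB:
V_min = V_max / 2^bits = 4.16 / 2^20
DR = 20 * log10(V_max / V_min)
   = 20 * log10(2^20)
   = 20 * 20 * log10(2)
   = 120.41 dB

120.41 dB


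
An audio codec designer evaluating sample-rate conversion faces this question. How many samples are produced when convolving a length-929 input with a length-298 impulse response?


Linear convolution output length:
L = N + M - 1
  = 929 + 298 - 1
  = 1226 samples

1226


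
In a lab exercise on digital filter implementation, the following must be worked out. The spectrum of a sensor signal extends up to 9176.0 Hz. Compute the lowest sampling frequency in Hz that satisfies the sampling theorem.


The Nyquist rate is twice the maximum frequency component.
fs_min = 2 * fmax
      = 2 * 9176.0
      = 18352.0 Hz

18352.0


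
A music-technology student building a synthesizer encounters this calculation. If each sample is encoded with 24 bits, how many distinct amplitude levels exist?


Number of quantization levels = 2^N
= 2^24
= 16777216

16777216


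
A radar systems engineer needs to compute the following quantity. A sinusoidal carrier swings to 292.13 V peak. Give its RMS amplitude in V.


RMS voltage for a sinusoidal waveform:
V_rms = V_peak / sqrt(2)
      = 292.13 / 1.414214
      = 206.567 V

206.567 V


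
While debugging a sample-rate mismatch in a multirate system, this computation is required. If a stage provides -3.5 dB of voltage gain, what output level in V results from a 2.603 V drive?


Output voltage from dB gain:
V_out = V_in * 10^(gain_dB / 20)
      = 2.603 * 10^(-3.5 / 20)
      = 2.603 * 0.668344
      = 1.7397 V

1.7397 V


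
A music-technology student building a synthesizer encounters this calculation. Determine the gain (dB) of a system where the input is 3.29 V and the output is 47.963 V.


Voltage gain in dB:
G = 20 * log10(Vout / Vin)
  = 20 * log10(47.963 / 3.29)
  = 20 * log10(14.578419)
  = 20 * 1.16371
  = 23.27 dB

23.27 dB


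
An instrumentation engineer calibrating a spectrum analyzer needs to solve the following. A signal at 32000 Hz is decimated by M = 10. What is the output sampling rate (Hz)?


Decimation reduces the sample rate:
fs_out = fs_in / M
       = 32000 / 10
       = 3200.0 Hz

3200.0 Hz


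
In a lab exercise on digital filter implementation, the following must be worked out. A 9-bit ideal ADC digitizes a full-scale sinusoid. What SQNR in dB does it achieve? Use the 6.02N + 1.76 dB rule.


Theoretical SNR for a full-scale sinusoid:
SNR = 6.02 * N + 1.76
    = 6.02 * 9 + 1.76
    = 54.18 + 1.76
    = 55.94 dB

55.94 dB


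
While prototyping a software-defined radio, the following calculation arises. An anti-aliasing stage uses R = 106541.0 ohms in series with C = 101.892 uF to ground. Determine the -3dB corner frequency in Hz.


Cutoff frequency of a first-order RC filter:
fc = 1 / (2 * pi * R * C)
C = 101.892 uF = 0.000101892 F
fc = 1 / (2 * pi * 106541.0 * 0.000101892)
   = 1 / 68.208221253499
   = 0.014661 Hz

0.014661 Hz


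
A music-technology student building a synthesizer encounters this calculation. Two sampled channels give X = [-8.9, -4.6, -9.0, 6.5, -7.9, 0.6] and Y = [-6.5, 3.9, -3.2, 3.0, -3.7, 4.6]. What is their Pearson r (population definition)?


Pearson correlation coefficient (population):
r = cov(X,Y) / (std(X) * std(Y))
Mean X = -3.8833, Mean Y = -0.3167
Cov(X,Y) = 18.803611
Std(X) = 5.714139, Std(Y) = 4.300161
r = 0.7653

0.7653


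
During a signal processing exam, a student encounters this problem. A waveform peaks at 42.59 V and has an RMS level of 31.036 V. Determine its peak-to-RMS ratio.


Crest factor is the ratio of peak to RMS:
CF = V_peak / V_rms
   = 42.59 / 31.036
   = 1.3723

1.3723


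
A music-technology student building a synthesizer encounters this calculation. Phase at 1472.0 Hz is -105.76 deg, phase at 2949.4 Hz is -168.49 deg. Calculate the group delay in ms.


Group delay from phase difference:
tau = -d(phi)/d(omega)
d(phi) = -62.73 deg = -1.094845 rad
d(omega) = 2*pi*(2949.4 - 1472.0) = 9282.778 rad/s
tau = -(-1.094845) / 9282.778
    = 0.1179 ms

0.1179 ms


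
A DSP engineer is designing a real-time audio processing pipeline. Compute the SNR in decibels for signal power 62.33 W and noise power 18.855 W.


SNR in decibels:
SNR = 10 * log10(Ps / Pn)
    = 10 * log10(62.33 / 18.855)
    = 10 * log10(3.3058)
    = 10 * 0.5193
    = 5.19 dB

5.19 dB


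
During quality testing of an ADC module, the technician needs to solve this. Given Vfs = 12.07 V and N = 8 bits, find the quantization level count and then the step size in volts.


Step 1 — number of quantization levels:
L = 2^N = 2^8 = 256

Step 2 — LSB step size:
delta = Vfs / L
      = 12.07 / 256
      = 0.04714844 V

Levels = 256; step size = 0.04714844 V


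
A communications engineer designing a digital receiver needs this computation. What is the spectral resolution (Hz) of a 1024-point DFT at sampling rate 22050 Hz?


DFT frequency resolution:
df = fs / N
   = 22050 / 1024
   = 21.5332 Hz

21.5332 Hz


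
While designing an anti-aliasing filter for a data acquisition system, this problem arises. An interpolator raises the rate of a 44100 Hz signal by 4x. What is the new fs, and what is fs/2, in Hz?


Step 1 — output sample rate after interpolation by L:
fs_out = L * fs_in = 4 * 44100 = 176400 Hz

Step 2 — Nyquist frequency of the output stream:
f_Nyq = fs_out / 2 = 176400 / 2 = 88200.0 Hz

fs_out = 176400 Hz; f_Nyquist = 88200.0 Hz


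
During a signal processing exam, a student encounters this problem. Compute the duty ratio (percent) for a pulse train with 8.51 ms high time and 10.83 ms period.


Duty cycle as a percentage:
DC = (t_on / T) * 100
   = (8.51 / 10.83) * 100
   = 0.78578 * 100
   = 78.58 %

78.58 %


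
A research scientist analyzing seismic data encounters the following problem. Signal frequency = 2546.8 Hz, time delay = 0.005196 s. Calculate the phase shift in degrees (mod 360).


Phase shift from frequency and time delay:
phi = 360 * f * t_delay
    = 360 * 2546.8 * 0.005196
    = 4763.94 degrees
    mod 360 = 83.94 degrees

83.94 degrees


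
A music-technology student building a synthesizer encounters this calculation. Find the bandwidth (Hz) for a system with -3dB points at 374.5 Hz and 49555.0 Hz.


Bandwidth is the difference of -3dB frequencies:
BW = f_high - f_low
   = 49555.0 - 374.5
   = 49180.5 Hz

49180.5 Hz


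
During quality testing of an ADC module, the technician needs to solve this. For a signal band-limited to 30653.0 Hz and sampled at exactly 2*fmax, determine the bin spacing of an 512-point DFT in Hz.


Step 1 — Nyquist sampling rate:
fs = 2 * fmax = 2 * 30653.0 = 61306.0 Hz

Step 2 — DFT bin spacing:
df = fs / N = 61306.0 / 512 = 119.7383 Hz

119.7383 Hz


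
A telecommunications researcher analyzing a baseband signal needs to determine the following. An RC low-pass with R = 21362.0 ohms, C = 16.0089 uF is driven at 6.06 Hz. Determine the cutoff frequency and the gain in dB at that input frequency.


Step 1 — cutoff frequency:
fc = 1 / (2*pi*R*C)
C = 16.0089 uF = 1.60089e-05 F
fc = 1 / (2*pi*21362.0*1.60089e-05)
   = 0.46539 Hz

Step 2 — magnitude at f = 6.06 Hz:
|H(f)| = 1 / sqrt(1 + (f/fc)^2)
f/fc = 6.06 / 0.46539 = 13.021337
|H| = 1 / sqrt(1 + 169.555217) = 0.0765716
|H|_dB = 20*log10(0.0765716) = -22.32 dB

fc = 0.46539 Hz; |H(6.06 Hz)| = -22.32 dB


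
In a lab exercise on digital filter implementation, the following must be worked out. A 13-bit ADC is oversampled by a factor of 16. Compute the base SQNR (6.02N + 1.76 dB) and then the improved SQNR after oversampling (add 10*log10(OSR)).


Step 1 — baseline SQNR at Nyquist:
SQNR_base = 6.02*N + 1.76
          = 6.02*13 + 1.76
          = 80.02 dB

Step 2 — oversampling processing gain:
G = 10*log10(OSR) = 10*log10(16) = 12.04 dB

Step 3 — total:
SQNR_total = 80.02 + 12.04 = 92.06 dB

Base SQNR = 80.02 dB; oversampled SQNR = 92.06 dB


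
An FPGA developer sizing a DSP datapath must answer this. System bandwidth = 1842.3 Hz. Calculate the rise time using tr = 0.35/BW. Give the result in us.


Rise time from bandwidth relationship:
tr = 0.35 / BW
   = 0.35 / 1842.3
   = 0.0001899799164 s
   = 189.9799 us

189.9799 us


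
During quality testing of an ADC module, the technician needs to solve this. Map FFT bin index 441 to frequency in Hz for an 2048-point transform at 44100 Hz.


Frequency of DFT bin k:
f_k = k * fs / N
    = 441 * 44100 / 2048
    = 19448100 / 2048
    = 9496.143 Hz

9496.143 Hz


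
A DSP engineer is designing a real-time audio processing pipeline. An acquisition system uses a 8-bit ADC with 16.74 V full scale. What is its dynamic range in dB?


Dynamic range from full-scale to LSB:
V_min = V_max / 2^bits = 16.74 / 2^8
DR = 20 * log10(V_max / V_min)
   = 20 * log10(2^8)
   = 20 * 8 * log10(2)
   = 48.16 dB

48.16 dB


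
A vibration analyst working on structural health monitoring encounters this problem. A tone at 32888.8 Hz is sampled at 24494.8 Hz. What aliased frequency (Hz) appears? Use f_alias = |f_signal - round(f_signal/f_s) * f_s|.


Compute the nearest integer multiple of fs to the signal:
n = round(32888.8 / 24494.8) = 1
f_alias = |32888.8 - 1 * 24494.8|
        = |32888.8 - 24494.8|
        = 8394.0 Hz

8394.0


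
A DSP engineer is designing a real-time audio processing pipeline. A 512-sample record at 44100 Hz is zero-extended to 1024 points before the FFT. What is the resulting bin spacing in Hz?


Frequency resolution after zero-padding:
N_padded = 512 * 2 = 1024
df = fs / N_padded
   = 44100 / 1024
   = 43.0664 Hz

43.0664 Hz


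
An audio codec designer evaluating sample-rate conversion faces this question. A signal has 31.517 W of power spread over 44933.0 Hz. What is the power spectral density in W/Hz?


Power spectral density:
PSD = P / BW
    = 31.517 / 44933.0
    = 0.00070142 W/Hz

0.00070142 W/Hz


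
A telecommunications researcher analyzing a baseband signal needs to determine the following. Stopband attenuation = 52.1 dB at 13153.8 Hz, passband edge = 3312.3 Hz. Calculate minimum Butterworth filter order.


Butterworth filter order formula:
n = log10(10^(A/10) - 1) / (2 * log10(f_stop/f_pass))
10^(52.1/10) - 1 = 162180.0097
f_stop/f_pass = 13153.8 / 3312.3 = 3.9712
n = 4.3495 -> ceil = 5

5


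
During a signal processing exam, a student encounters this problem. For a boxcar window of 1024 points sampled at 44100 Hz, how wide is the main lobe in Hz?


Main lobe width for a rectangular window:
Width = 2 * fs / N
      = 2 * 44100 / 1024
      = 88200 / 1024
      = 86.133 Hz

86.133 Hz


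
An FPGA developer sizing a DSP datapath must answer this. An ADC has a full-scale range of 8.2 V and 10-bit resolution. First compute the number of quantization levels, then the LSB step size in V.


Step 1 — number of quantization levels:
L = 2^N = 2^10 = 1024

Step 2 — LSB step size:
delta = Vfs / L
      = 8.2 / 1024
      = 0.00800781 V

Levels = 1024; step size = 0.00800781 V


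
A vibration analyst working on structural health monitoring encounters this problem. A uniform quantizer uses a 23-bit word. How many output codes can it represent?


Number of quantization levels = 2^N
= 2^23
= 8388608

8388608


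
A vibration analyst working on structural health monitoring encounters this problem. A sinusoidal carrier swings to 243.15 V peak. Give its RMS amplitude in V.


RMS voltage for a sinusoidal waveform:
V_rms = V_peak / sqrt(2)
      = 243.15 / 1.414214
      = 171.933 V

171.933 V


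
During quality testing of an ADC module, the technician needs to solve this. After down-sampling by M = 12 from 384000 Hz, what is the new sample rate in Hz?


Decimation reduces the sample rate:
fs_out = fs_in / M
       = 384000 / 12
       = 32000.0 Hz

32000.0 Hz


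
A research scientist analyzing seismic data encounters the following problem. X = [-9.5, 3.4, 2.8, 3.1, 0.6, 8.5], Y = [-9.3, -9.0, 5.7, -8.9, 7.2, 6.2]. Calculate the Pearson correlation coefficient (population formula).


Pearson correlation coefficient (population):
r = cov(X,Y) / (std(X) * std(Y))
Mean X = 1.4833, Mean Y = -1.35
Cov(X,Y) = 19.1925
Std(X) = 5.456927, Std(Y) = 7.73019
r = 0.455

0.455


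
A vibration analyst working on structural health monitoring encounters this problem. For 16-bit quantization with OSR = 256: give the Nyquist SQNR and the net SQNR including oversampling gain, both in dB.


Step 1 — baseline SQNR at Nyquist:
SQNR_base = 6.02*N + 1.76
          = 6.02*16 + 1.76
          = 98.08 dB

Step 2 — oversampling processing gain:
G = 10*log10(OSR) = 10*log10(256) = 24.08 dB

Step 3 — total:
SQNR_total = 98.08 + 24.08 = 122.16 dB

Base SQNR = 98.08 dB; oversampled SQNR = 122.16 dB


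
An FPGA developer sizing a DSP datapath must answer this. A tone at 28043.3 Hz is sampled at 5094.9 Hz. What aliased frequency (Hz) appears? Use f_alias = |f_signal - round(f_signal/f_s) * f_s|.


Compute the nearest integer multiple of fs to the signal:
n = round(28043.3 / 5094.9) = 6
f_alias = |28043.3 - 6 * 5094.9|
        = |28043.3 - 30569.4|
        = 2526.1 Hz

2526.1


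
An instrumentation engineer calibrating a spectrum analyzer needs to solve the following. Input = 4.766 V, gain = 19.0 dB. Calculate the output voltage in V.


Output voltage from dB gain:
V_out = V_in * 10^(gain_dB / 20)
      = 4.766 * 10^(19.0 / 20)
      = 4.766 * 8.912509
      = 42.477 V

42.477 V


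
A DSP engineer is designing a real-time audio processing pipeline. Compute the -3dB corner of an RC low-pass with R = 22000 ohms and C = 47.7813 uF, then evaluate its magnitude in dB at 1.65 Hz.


Step 1 — cutoff frequency:
fc = 1 / (2*pi*R*C)
C = 47.7813 uF = 4.77813e-05 F
fc = 1 / (2*pi*22000*4.77813e-05)
   = 0.151405 Hz

Step 2 — magnitude at f = 1.65 Hz:
|H(f)| = 1 / sqrt(1 + (f/fc)^2)
f/fc = 1.65 / 0.151405 = 10.897923
|H| = 1 / sqrt(1 + 118.764726) = 0.0913767
|H|_dB = 20*log10(0.0913767) = -20.78 dB

fc = 0.151405 Hz; |H(1.65 Hz)| = -20.78 dB


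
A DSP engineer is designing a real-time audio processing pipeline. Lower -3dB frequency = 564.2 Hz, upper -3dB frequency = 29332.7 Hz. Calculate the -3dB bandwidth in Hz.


Bandwidth is the difference of -3dB frequencies:
BW = f_high - f_low
   = 29332.7 - 564.2
   = 28768.5 Hz

28768.5 Hz


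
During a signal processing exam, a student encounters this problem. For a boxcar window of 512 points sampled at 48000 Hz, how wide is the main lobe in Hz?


Main lobe width for a rectangular window:
Width = 2 * fs / N
      = 2 * 48000 / 512
      = 96000 / 512
      = 187.5 Hz

187.5 Hz


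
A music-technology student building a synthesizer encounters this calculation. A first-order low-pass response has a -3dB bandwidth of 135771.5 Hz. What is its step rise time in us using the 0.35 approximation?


Rise time from bandwidth relationship:
tr = 0.35 / BW
   = 0.35 / 135771.5
   = 2.577860597e-06 s
   = 2.5779 us

2.5779 us


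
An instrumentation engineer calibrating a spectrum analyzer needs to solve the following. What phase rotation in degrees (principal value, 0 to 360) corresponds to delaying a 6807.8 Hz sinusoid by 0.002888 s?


Phase shift from frequency and time delay:
phi = 360 * f * t_delay
    = 360 * 6807.8 * 0.002888
    = 7077.93 degrees
    mod 360 = 237.93 degrees

237.93 degrees


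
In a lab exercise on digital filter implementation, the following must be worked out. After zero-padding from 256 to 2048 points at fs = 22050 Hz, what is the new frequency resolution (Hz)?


Frequency resolution after zero-padding:
N_padded = 256 * 8 = 2048
df = fs / N_padded
   = 22050 / 2048
   = 10.7666 Hz

10.7666 Hz


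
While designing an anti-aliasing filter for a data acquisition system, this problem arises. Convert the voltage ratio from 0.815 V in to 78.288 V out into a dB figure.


Voltage gain in dB:
G = 20 * log10(Vout / Vin)
  = 20 * log10(78.288 / 0.815)
  = 20 * log10(96.058896)
  = 20 * 1.982538
  = 39.65 dB

39.65 dB


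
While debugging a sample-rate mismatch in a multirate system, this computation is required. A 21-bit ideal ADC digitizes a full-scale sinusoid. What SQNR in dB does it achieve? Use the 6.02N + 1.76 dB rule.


Theoretical SNR for a full-scale sinusoid:
SNR = 6.02 * N + 1.76
    = 6.02 * 21 + 1.76
    = 126.42 + 1.76
    = 128.18 dB

128.18 dB


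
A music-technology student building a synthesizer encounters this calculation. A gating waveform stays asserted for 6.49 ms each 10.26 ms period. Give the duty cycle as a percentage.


Duty cycle as a percentage:
DC = (t_on / T) * 100
   = (6.49 / 10.26) * 100
   = 0.632554 * 100
   = 63.26 %

63.26 %


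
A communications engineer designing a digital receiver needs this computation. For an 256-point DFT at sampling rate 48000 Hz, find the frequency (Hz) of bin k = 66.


Frequency of DFT bin k:
f_k = k * fs / N
    = 66 * 48000 / 256
    = 3168000 / 256
    = 12375.0 Hz

12375.0 Hz


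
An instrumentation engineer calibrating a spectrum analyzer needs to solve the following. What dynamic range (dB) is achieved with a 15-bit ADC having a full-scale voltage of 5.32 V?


Dynamic range from full-scale to LSB:
V_min = V_max / 2^bits = 5.32 / 2^15
DR = 20 * log10(V_max / V_min)
   = 20 * log10(2^15)
   = 20 * 15 * log10(2)
   = 90.31 dB

90.31 dB


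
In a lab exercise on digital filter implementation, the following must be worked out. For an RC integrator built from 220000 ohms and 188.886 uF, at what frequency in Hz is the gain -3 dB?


Cutoff frequency of a first-order RC filter:
fc = 1 / (2 * pi * R * C)
C = 188.886 uF = 0.000188886 F
fc = 1 / (2 * pi * 220000 * 0.000188886)
   = 1 / 261.09726278502
   = 0.00383 Hz

0.00383 Hz


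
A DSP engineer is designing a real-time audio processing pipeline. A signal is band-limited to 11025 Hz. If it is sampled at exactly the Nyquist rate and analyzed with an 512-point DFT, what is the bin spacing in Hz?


Step 1 — Nyquist sampling rate:
fs = 2 * fmax = 2 * 11025 = 22050 Hz

Step 2 — DFT bin spacing:
df = fs / N = 22050 / 512 = 43.0664 Hz

43.0664 Hz


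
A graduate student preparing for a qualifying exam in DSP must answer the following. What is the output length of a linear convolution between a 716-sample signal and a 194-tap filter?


Linear convolution output length:
L = N + M - 1
  = 716 + 194 - 1
  = 909 samples

909


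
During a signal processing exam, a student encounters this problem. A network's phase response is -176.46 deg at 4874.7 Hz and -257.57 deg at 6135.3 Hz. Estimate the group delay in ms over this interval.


Group delay from phase difference:
tau = -d(phi)/d(omega)
d(phi) = -81.11 deg = -1.415637 rad
d(omega) = 2*pi*(6135.3 - 4874.7) = 7920.5834 rad/s
tau = -(-1.415637) / 7920.5834
    = 0.1787 ms

0.1787 ms


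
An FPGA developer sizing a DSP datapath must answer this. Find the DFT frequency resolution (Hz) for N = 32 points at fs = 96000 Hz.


DFT frequency resolution:
df = fs / N
   = 96000 / 32
   = 3000.0 Hz

3000.0 Hz


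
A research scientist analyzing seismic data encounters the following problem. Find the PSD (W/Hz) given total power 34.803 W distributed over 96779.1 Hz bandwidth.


Power spectral density:
PSD = P / BW
    = 34.803 / 96779.1
    = 0.00035961 W/Hz

0.00035961 W/Hz


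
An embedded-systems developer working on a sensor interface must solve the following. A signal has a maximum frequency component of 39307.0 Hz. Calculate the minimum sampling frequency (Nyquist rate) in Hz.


The Nyquist rate is twice the maximum frequency component.
fs_min = 2 * fmax
      = 2 * 39307.0
      = 78614.0 Hz

78614.0


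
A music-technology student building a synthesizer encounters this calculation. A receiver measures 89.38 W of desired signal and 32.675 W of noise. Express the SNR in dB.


SNR in decibels:
SNR = 10 * log10(Ps / Pn)
    = 10 * log10(89.38 / 32.675)
    = 10 * log10(2.7354)
    = 10 * 0.437
    = 4.37 dB

4.37 dB


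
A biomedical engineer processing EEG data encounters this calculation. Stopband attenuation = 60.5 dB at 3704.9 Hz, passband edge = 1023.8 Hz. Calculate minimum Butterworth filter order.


Butterworth filter order formula:
n = log10(10^(A/10) - 1) / (2 * log10(f_stop/f_pass))
10^(60.5/10) - 1 = 1122017.4543
f_stop/f_pass = 3704.9 / 1023.8 = 3.6188
n = 5.4157 -> ceil = 6

6


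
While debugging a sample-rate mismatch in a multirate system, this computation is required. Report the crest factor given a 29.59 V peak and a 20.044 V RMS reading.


Crest factor is the ratio of peak to RMS:
CF = V_peak / V_rms
   = 29.59 / 20.044
   = 1.4763

1.4763


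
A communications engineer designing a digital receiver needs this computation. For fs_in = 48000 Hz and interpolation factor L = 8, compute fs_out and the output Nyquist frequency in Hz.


Step 1 — output sample rate after interpolation by L:
fs_out = L * fs_in = 8 * 48000 = 384000 Hz

Step 2 — Nyquist frequency of the output stream:
f_Nyq = fs_out / 2 = 384000 / 2 = 192000.0 Hz

fs_out = 384000 Hz; f_Nyquist = 192000.0 Hz


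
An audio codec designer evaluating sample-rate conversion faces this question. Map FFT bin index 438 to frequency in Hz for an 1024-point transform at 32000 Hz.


Frequency of DFT bin k:
f_k = k * fs / N
    = 438 * 32000 / 1024
    = 14016000 / 1024
    = 13687.5 Hz

13687.5 Hz


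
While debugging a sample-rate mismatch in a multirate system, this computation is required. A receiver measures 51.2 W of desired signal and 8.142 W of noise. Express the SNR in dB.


SNR in decibels:
SNR = 10 * log10(Ps / Pn)
    = 10 * log10(51.2 / 8.142)
    = 10 * log10(6.2884)
    = 10 * 0.7985
    = 7.99 dB

7.99 dB
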